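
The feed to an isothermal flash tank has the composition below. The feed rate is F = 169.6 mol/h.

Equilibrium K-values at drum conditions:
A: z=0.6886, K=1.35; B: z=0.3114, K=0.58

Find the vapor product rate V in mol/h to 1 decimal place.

V = 127.2 mol/h

Let ψ = V/F and solve Σ zᵢ(Kᵢ−1)/(1+ψ(Kᵢ−1)) = 0.
g(0) = ΣzᵢKᵢ − 1 = 0.1102 and g(1) = 1 − Σzᵢ/Kᵢ = -0.0470, so a root lies in (0, 1).
Newton iteration, ψ⁰ = 0.5:
  ψ = 0.5000: g = 0.03956, g' = -0.1491 → ψ = 0.7653
  ψ = 0.7653: g = -0.00265, g' = -0.1718 → ψ = 0.7499
  ψ = 0.7499: g = -0.00001, g' = -0.1700 → ψ = 0.7498
Converged at ψ = 0.7498.
Then V = ψ·F = 0.7498·169.6 = 127.2 mol/h and L = F − V = 42.4 mol/h.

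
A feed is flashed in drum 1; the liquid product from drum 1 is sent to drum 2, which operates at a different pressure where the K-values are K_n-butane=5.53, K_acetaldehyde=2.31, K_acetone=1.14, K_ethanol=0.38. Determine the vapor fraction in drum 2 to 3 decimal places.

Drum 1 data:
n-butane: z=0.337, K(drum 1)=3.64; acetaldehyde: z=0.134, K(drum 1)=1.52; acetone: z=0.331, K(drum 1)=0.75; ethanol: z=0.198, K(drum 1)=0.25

V/F (drum 2) = 0.442

Drum 1:
Rachford–Rice: g(ψ₁) = Σ zᵢ(Kᵢ−1)/(1+ψ₁(Kᵢ−1)) = 0.
Feasibility: ΣzᵢKᵢ = 1.728, Σzᵢ/Kᵢ = 1.414 — both > 1, two phases present.
Newton–Raphson from ψ₁ = 0.52:
  ψ₁ = 0.520: g = 0.0912, g' = -0.766 → ψ₁ = 0.639
Converged at ψ₁ = 0.639.
Drum-1 compositions:
  n-butane: x = 0.125, y = 0.457
  acetaldehyde: x = 0.101, y = 0.153
  acetone: x = 0.394, y = 0.295
  ethanol: x = 0.380, y = 0.095
Drum-2 feed = drum-1 liquid: z₂ = (0.1255, 0.1006, 0.3939, 0.3801).
Drum 2:
Material balance + equilibrium reduce to Σ zᵢ(Kᵢ−1)/(1+ψ₂(Kᵢ−1)) = 0.
Check two-phase: ΣzᵢKᵢ = 1.520 > 1 and Σzᵢ/Kᵢ = 1.412 > 1, so g(0) = 0.520 > 0 and g(1) = -0.412 < 0.
Newton–Raphson from ψ₂ = 0.57:
  ψ₂ = 0.570: g = -0.0793, g' = -0.613 → ψ₂ = 0.441
  ψ₂ = 0.441: g = 0.0009, g' = -0.640 → ψ₂ = 0.442
Converged at ψ₂ = 0.442.
  n-butane: x = 0.042, y = 0.231
  acetaldehyde: x = 0.064, y = 0.147
  acetone: x = 0.371, y = 0.423
  ethanol: x = 0.524, y = 0.199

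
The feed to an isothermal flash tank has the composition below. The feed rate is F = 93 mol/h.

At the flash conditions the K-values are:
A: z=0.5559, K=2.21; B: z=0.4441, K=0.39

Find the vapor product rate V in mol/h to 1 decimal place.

Let ψ = V/F and solve Σ zᵢ(Kᵢ−1)/(1+ψ(Kᵢ−1)) = 0.
Check two-phase: ΣzᵢKᵢ = 1.4017 > 1 and Σzᵢ/Kᵢ = 1.3903 > 1, so g(0) = 0.4017 > 0 and g(1) = -0.3903 < 0.
Iterate (Newton) starting at ψ = 0.5:
  ψ = 0.5000: g = 0.02930, g' = -0.6581 → ψ = 0.5445
  ψ = 0.5445: g = -0.00016, g' = -0.6663 → ψ = 0.5443
Converged at ψ = 0.5443.
Then V = ψ·F = 0.5443·93 = 50.6 mol/h and L = F − V = 42.4 mol/h.

V = 50.6 mol/h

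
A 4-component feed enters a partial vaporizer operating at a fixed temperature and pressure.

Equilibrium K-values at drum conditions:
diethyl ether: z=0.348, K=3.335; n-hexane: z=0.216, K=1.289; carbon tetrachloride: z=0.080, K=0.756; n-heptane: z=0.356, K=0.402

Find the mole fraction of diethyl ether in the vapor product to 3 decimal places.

Rachford–Rice: g(V/F) = Σ zᵢ(Kᵢ−1)/(1+V/F(Kᵢ−1)) = 0.
g(0) = ΣzᵢKᵢ − 1 = 0.643 and g(1) = 1 − Σzᵢ/Kᵢ = -0.263, so a root lies in (0, 1).
Iterate (Newton) starting at V/F = 0.66:
  V/F = 0.660: g = -0.0028, g' = -0.661 → V/F = 0.656
Converged at V/F = 0.656.
Compositions from xᵢ = zᵢ/(1+V/F(Kᵢ−1)), yᵢ = Kᵢxᵢ:
  diethyl ether: x = 0.137, y = 0.458
  n-hexane: x = 0.182, y = 0.234
  carbon tetrachloride: x = 0.095, y = 0.072
  n-heptane: x = 0.586, y = 0.235

y_diethyl ether = 0.458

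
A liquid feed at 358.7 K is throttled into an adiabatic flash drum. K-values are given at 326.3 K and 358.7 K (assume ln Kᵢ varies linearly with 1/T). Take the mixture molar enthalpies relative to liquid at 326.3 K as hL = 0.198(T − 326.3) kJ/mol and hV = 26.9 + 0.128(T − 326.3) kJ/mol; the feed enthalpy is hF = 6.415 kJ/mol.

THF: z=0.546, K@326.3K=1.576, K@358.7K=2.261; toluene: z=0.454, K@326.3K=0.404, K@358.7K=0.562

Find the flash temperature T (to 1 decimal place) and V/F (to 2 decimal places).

Adiabatic flash: solve Rachford–Rice at each trial T, then check hF = ψ·hV(T) + (1−ψ)·hL(T).
  T = 326.3 K: K = (1.576, 0.404), RR gives ψ = 0.128, H_out = 3.441 kJ/mol
  T = 358.7 K: K = (2.261, 0.562), RR gives ψ = 0.887, H_out = 28.253 kJ/mol
  T = 342.5 K: K = (1.904, 0.480), RR gives ψ = 0.548, H_out = 17.332 kJ/mol
  T = 334.4 K: K = (1.736, 0.441), RR gives ψ = 0.361, H_out = 11.103 kJ/mol
  T = 330.4 K: K = (1.656, 0.423), RR gives ψ = 0.254, H_out = 7.569 kJ/mol
  T = 328.4 K: K = (1.617, 0.414), RR gives ψ = 0.195, H_out = 5.631 kJ/mol
Linear interpolation between T = 328.4 (H_out = 5.631) and T = 330.4 (H_out = 7.569) on hF = 6.415 gives T ≈ 329.2 K, at which ψ = 0.22.

T = 329.2 K, V/F = 0.22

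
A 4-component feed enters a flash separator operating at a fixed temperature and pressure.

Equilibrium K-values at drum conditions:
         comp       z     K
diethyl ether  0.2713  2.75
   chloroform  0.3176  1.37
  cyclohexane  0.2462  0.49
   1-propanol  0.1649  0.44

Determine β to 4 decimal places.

Material balance + equilibrium reduce to Σ zᵢ(Kᵢ−1)/(1+β(Kᵢ−1)) = 0.
Feasibility: ΣzᵢKᵢ = 1.3744, Σzᵢ/Kᵢ = 1.2077 — both > 1, two phases present.
Iterate (Newton) starting at β = 0.67:
  β = 0.6700: g = -0.02583, g' = -0.4842 → β = 0.6167
  β = 0.6167: g = -0.00019, g' = -0.4780 → β = 0.6163
Converged at β = 0.6163.

β = 0.6163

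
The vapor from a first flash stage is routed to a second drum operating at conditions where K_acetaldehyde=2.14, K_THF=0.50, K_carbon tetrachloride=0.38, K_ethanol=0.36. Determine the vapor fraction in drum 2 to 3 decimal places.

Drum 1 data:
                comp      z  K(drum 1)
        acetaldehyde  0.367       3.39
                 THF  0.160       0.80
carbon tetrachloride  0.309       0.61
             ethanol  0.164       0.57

Drum 1:
Rachford–Rice: g(ψ₁) = Σ zᵢ(Kᵢ−1)/(1+ψ₁(Kᵢ−1)) = 0.
Feasibility: ΣzᵢKᵢ = 1.654, Σzᵢ/Kᵢ = 1.103 — both > 1, two phases present.
Newton iteration, ψ₁⁰ = 0.67:
  ψ₁ = 0.670: g = 0.0380, g' = -0.464 → ψ₁ = 0.752
  ψ₁ = 0.752: g = 0.0012, g' = -0.437 → ψ₁ = 0.755
Converged at ψ₁ = 0.755.
Drum-1 compositions:
  acetaldehyde: x = 0.131, y = 0.444
  THF: x = 0.188, y = 0.151
  carbon tetrachloride: x = 0.438, y = 0.267
  ethanol: x = 0.243, y = 0.138
Drum-2 feed = drum-1 vapor: z₂ = (0.4438, 0.1508, 0.2671, 0.1384).
Drum 2:
Newton–Raphson from ψ₂ = 0.5:
  ψ₂ = 0.500: g = -0.1485, g' = -0.639 → ψ₂ = 0.268
  ψ₂ = 0.268: g = -0.0048, g' = -0.619 → ψ₂ = 0.260
Converged at ψ₂ = 0.260.
  acetaldehyde: x = 0.342, y = 0.733
  THF: x = 0.173, y = 0.087
  carbon tetrachloride: x = 0.318, y = 0.121
  ethanol: x = 0.166, y = 0.060

V/F (drum 2) = 0.260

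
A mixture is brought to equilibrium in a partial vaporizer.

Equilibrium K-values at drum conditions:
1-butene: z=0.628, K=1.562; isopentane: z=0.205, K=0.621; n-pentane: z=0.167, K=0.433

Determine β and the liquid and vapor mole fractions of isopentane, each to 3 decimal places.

β = 0.669, x_isopentane = 0.275, y_isopentane = 0.171

Let β = V/F and solve Σ zᵢ(Kᵢ−1)/(1+β(Kᵢ−1)) = 0.
g(0) = ΣzᵢKᵢ − 1 = 0.181 and g(1) = 1 − Σzᵢ/Kᵢ = -0.118, so a root lies in (0, 1).
Newton iteration, β⁰ = 0.32:
  β = 0.320: g = 0.0950, g' = -0.261 → β = 0.684
  β = 0.684: g = -0.0048, g' = -0.301 → β = 0.669
Converged at β = 0.669.
Compositions from xᵢ = zᵢ/(1+β(Kᵢ−1)), yᵢ = Kᵢxᵢ:
  1-butene: x = 0.456, y = 0.713
  isopentane: x = 0.275, y = 0.171
  n-pentane: x = 0.269, y = 0.116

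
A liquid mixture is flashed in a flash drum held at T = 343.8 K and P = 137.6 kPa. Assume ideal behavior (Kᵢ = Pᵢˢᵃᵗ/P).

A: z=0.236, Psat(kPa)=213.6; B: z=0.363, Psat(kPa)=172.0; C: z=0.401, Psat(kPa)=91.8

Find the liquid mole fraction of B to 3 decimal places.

x_B = 0.310

Raoult's law: Kᵢ = Pᵢˢᵃᵗ/P = Pᵢˢᵃᵗ/137.6.
  K_A = 213.6/137.6 = 1.55233, K_B = 172.0/137.6 = 1.25000, K_C = 91.8/137.6 = 0.66715
Let β = V/F and solve Σ zᵢ(Kᵢ−1)/(1+β(Kᵢ−1)) = 0.
g(0) = ΣzᵢKᵢ − 1 = 0.088 and g(1) = 1 − Σzᵢ/Kᵢ = -0.043, so a root lies in (0, 1).
Newton–Raphson from β = 0.5:
  β = 0.500: g = 0.0227, g' = -0.126 → β = 0.680
  β = 0.680: g = -0.0002, g' = -0.129 → β = 0.678
Converged at β = 0.678.
Compositions from xᵢ = zᵢ/(1+β(Kᵢ−1)), yᵢ = Kᵢxᵢ:
  A: x = 0.172, y = 0.266
  B: x = 0.310, y = 0.388
  C: x = 0.518, y = 0.346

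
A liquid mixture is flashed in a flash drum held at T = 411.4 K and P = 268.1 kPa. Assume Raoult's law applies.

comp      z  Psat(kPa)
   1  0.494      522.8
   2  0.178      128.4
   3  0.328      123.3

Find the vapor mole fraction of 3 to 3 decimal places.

Raoult's law: Kᵢ = Pᵢˢᵃᵗ/P = Pᵢˢᵃᵗ/268.1.
  K_1 = 522.8/268.1 = 1.95002, K_2 = 128.4/268.1 = 0.47893, K_3 = 123.3/268.1 = 0.45990
Material balance + equilibrium reduce to Σ zᵢ(Kᵢ−1)/(1+ψ(Kᵢ−1)) = 0.
Check two-phase: ΣzᵢKᵢ = 1.199 > 1 and Σzᵢ/Kᵢ = 1.338 > 1, so g(0) = 0.199 > 0 and g(1) = -0.338 < 0.
Newton iteration, ψ⁰ = 0.5:
  ψ = 0.500: g = -0.0499, g' = -0.473 → ψ = 0.394
  ψ = 0.394: g = -0.0004, g' = -0.467 → ψ = 0.393
Converged at ψ = 0.393.
Compositions from xᵢ = zᵢ/(1+ψ(Kᵢ−1)), yᵢ = Kᵢxᵢ:
  1: x = 0.360, y = 0.701
  2: x = 0.224, y = 0.107
  3: x = 0.417, y = 0.192

y_3 = 0.192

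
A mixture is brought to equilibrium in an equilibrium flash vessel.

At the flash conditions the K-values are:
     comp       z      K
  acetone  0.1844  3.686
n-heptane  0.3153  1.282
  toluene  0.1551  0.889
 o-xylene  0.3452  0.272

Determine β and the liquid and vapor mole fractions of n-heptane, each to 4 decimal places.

β = 0.3234, x_n-heptane = 0.2889, y_n-heptane = 0.3704

Iterate (Newton) starting at β = 0.52:
  β = 0.5200: g = -0.13846, g' = -0.7266 → β = 0.3294
  β = 0.3294: g = -0.00432, g' = -0.7141 → β = 0.3234
Converged at β = 0.3234.
Compositions from xᵢ = zᵢ/(1+β(Kᵢ−1)), yᵢ = Kᵢxᵢ:
  acetone: x = 0.0987, y = 0.3637
  n-heptane: x = 0.2889, y = 0.3704
  toluene: x = 0.1609, y = 0.1430
  o-xylene: x = 0.4515, y = 0.1228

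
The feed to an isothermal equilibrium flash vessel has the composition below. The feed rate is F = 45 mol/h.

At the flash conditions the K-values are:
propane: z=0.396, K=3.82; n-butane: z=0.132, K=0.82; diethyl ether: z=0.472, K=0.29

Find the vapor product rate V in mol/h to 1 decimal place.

Let ψ = V/F and solve Σ zᵢ(Kᵢ−1)/(1+ψ(Kᵢ−1)) = 0.
Feasibility: ΣzᵢKᵢ = 1.758, Σzᵢ/Kᵢ = 1.892 — both > 1, two phases present.
Newton iteration, ψ⁰ = 0.57:
  ψ = 0.570: g = -0.1611, g' = -1.140 → ψ = 0.429
  ψ = 0.429: g = -0.0019, g' = -1.142 → ψ = 0.427
Converged at ψ = 0.427.
Then V = ψ·F = 0.4270·45 = 19.2 mol/h and L = F − V = 25.8 mol/h.

V = 19.2 mol/h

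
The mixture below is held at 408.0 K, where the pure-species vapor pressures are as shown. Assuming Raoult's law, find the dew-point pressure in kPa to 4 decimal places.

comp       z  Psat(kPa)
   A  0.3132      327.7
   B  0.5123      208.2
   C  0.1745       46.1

Pdew = 138.8577 kPa

At the dew point ψ → 1, so Σzᵢ/Kᵢ = 1 with Kᵢ = Pᵢˢᵃᵗ/P ⇒ 1/P = Σzᵢ/Pᵢˢᵃᵗ.
1/P = 0.3132/327.7 + 0.5123/208.2 + 0.1745/46.1 = 0.0072016 ⇒ P = 138.8577 kPa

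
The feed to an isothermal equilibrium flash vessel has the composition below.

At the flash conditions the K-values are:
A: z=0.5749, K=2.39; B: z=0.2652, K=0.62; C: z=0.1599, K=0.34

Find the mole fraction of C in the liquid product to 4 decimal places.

x_C = 0.3463

Let ψ = V/F and solve Σ zᵢ(Kᵢ−1)/(1+ψ(Kᵢ−1)) = 0.
Check two-phase: ΣzᵢKᵢ = 1.5928 > 1 and Σzᵢ/Kᵢ = 1.1386 > 1, so g(0) = 0.5928 > 0 and g(1) = -0.1386 < 0.
Newton iteration, ψ⁰ = 0.47:
  ψ = 0.4700: g = 0.20766, g' = -0.6095 → ψ = 0.8107
  ψ = 0.8107: g = 0.00309, g' = -0.6478 → ψ = 0.8155
Converged at ψ = 0.8155.
Compositions from xᵢ = zᵢ/(1+ψ(Kᵢ−1)), yᵢ = Kᵢxᵢ:
  A: x = 0.2695, y = 0.6440
  B: x = 0.3843, y = 0.2383
  C: x = 0.3463, y = 0.1177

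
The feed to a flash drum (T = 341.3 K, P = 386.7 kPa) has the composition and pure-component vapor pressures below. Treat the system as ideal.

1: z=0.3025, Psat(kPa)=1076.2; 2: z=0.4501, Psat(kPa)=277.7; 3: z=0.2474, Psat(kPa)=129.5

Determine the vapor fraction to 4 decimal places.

ψ = 0.3117

Raoult's law: Kᵢ = Pᵢˢᵃᵗ/P = Pᵢˢᵃᵗ/386.7.
  K_1 = 1076.2/386.7 = 2.783036, K_2 = 277.7/386.7 = 0.718128, K_3 = 129.5/386.7 = 0.334885
Rachford–Rice: g(ψ) = Σ zᵢ(Kᵢ−1)/(1+ψ(Kᵢ−1)) = 0.
g(0) = ΣzᵢKᵢ − 1 = 0.2479 and g(1) = 1 − Σzᵢ/Kᵢ = -0.4742, so a root lies in (0, 1).
Newton iteration, ψ⁰ = 0.32:
  ψ = 0.3200: g = -0.00507, g' = -0.6097 → ψ = 0.3117
Converged at ψ = 0.3117.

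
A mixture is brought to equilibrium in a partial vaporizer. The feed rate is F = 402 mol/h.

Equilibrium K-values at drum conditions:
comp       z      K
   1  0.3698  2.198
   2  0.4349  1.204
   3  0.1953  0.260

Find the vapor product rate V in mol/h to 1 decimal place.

Material balance + equilibrium reduce to Σ zᵢ(Kᵢ−1)/(1+V/F(Kᵢ−1)) = 0.
g(0) = ΣzᵢKᵢ − 1 = 0.3872 and g(1) = 1 − Σzᵢ/Kᵢ = -0.2806, so a root lies in (0, 1).
Iterate (Newton) starting at V/F = 0.52:
  V/F = 0.5200: g = 0.11826, g' = -0.4989 → V/F = 0.7571
  V/F = 0.7571: g = -0.01946, g' = -0.7125 → V/F = 0.7298
  V/F = 0.7298: g = -0.00059, g' = -0.6703 → V/F = 0.7289
Converged at V/F = 0.7289.
Then V = V/F·F = 0.7289·402 = 293.0 mol/h and L = F − V = 109.0 mol/h.

V = 293.0 mol/h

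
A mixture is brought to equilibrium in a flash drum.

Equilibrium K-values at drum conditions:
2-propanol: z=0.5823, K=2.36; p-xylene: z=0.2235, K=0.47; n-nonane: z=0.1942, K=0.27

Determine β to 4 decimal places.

β = 0.6128

Rachford–Rice: g(β) = Σ zᵢ(Kᵢ−1)/(1+β(Kᵢ−1)) = 0.
g(0) = ΣzᵢKᵢ − 1 = 0.5317 and g(1) = 1 − Σzᵢ/Kᵢ = -0.4415, so a root lies in (0, 1).
Newton–Raphson from β = 0.5:
  β = 0.5000: g = 0.08697, g' = -0.7545 → β = 0.6153
  β = 0.6153: g = -0.00198, g' = -0.7985 → β = 0.6128
Converged at β = 0.6128.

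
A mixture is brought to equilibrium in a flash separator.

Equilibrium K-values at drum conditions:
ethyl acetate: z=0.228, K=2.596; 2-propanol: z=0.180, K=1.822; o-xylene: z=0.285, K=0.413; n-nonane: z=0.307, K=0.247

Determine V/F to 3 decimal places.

Rachford–Rice: g(V/F) = Σ zᵢ(Kᵢ−1)/(1+V/F(Kᵢ−1)) = 0.
g(0) = ΣzᵢKᵢ − 1 = 0.113 and g(1) = 1 − Σzᵢ/Kᵢ = -1.120, so a root lies in (0, 1).
Iterate (Newton) starting at V/F = 0.5:
  V/F = 0.500: g = -0.3003, g' = -0.885 → V/F = 0.161
  V/F = 0.161: g = -0.0275, g' = -0.808 → V/F = 0.127
Converged at V/F = 0.127.

V/F = 0.127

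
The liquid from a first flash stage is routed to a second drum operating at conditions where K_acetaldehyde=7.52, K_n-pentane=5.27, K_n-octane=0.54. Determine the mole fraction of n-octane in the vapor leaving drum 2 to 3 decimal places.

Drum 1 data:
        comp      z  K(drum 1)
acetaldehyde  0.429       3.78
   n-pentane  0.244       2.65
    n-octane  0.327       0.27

Drum 1:
Rachford–Rice: g(ψ₁) = Σ zᵢ(Kᵢ−1)/(1+ψ₁(Kᵢ−1)) = 0.
Feasibility: ΣzᵢKᵢ = 2.357, Σzᵢ/Kᵢ = 1.417 — both > 1, two phases present.
Newton iteration, ψ₁⁰ = 0.63:
  ψ₁ = 0.630: g = 0.1889, g' = -1.195 → ψ₁ = 0.788
  ψ₁ = 0.788: g = -0.0133, g' = -1.417 → ψ₁ = 0.779
Converged at ψ₁ = 0.779.
Drum-1 compositions:
  acetaldehyde: x = 0.136, y = 0.512
  n-pentane: x = 0.107, y = 0.283
  n-octane: x = 0.758, y = 0.205
Drum-2 feed = drum-1 liquid: z₂ = (0.1356, 0.1068, 0.7576).
Drum 2:
Let ψ₂ = V/F and solve Σ zᵢ(Kᵢ−1)/(1+ψ₂(Kᵢ−1)) = 0.
Check two-phase: ΣzᵢKᵢ = 1.991 > 1 and Σzᵢ/Kᵢ = 1.441 > 1, so g(0) = 0.991 > 0 and g(1) = -0.441 < 0.
Iterate (Newton) starting at ψ₂ = 0.5:
  ψ₂ = 0.500: g = -0.0997, g' = -0.786 → ψ₂ = 0.373
  ψ₂ = 0.373: g = 0.0125, g' = -1.012 → ψ₂ = 0.386
Converged at ψ₂ = 0.386.
  acetaldehyde: x = 0.039, y = 0.290
  n-pentane: x = 0.040, y = 0.213
  n-octane: x = 0.921, y = 0.497

y_n-octane (drum 2) = 0.497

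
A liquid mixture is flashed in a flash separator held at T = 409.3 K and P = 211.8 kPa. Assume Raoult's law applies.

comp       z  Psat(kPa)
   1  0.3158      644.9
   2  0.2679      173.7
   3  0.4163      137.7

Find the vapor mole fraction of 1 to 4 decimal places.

y_1 = 0.3778

Raoult's law: Kᵢ = Pᵢˢᵃᵗ/P = Pᵢˢᵃᵗ/211.8.
  K_1 = 644.9/211.8 = 3.044854, K_2 = 173.7/211.8 = 0.820113, K_3 = 137.7/211.8 = 0.650142
Let ψ = V/F and solve Σ zᵢ(Kᵢ−1)/(1+ψ(Kᵢ−1)) = 0.
g(0) = ΣzᵢKᵢ − 1 = 0.4519 and g(1) = 1 − Σzᵢ/Kᵢ = -0.0707, so a root lies in (0, 1).
Newton–Raphson from ψ = 0.45:
  ψ = 0.4500: g = 0.11101, g' = -0.4402 → ψ = 0.7022
  ψ = 0.7022: g = 0.01687, g' = -0.3235 → ψ = 0.7543
  ψ = 0.7543: g = 0.00036, g' = -0.3099 → ψ = 0.7555
Converged at ψ = 0.7555.
Compositions from xᵢ = zᵢ/(1+ψ(Kᵢ−1)), yᵢ = Kᵢxᵢ:
  1: x = 0.1241, y = 0.3778
  2: x = 0.3100, y = 0.2543
  3: x = 0.5659, y = 0.3679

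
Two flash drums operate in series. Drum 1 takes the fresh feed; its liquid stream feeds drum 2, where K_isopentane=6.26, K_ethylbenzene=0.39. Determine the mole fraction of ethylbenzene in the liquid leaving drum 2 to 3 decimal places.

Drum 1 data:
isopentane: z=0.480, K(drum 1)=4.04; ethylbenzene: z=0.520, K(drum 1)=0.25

x_ethylbenzene (drum 2) = 0.896

Drum 1:
Rachford–Rice: g(ψ₁) = Σ zᵢ(Kᵢ−1)/(1+ψ₁(Kᵢ−1)) = 0.
g(0) = ΣzᵢKᵢ − 1 = 1.069 and g(1) = 1 − Σzᵢ/Kᵢ = -1.199, so a root lies in (0, 1).
Binary case is linear: z₁(K₁−1)(1+ψ₁(K₂−1)) + z₂(K₂−1)(1+ψ₁(K₁−1)) = 0
⇒ ψ₁ = [z₁(K₁−1)+z₂(K₂−1)] / [−(K₁−1)(K₂−1)] = 1.0692/2.2800 = 0.469
Drum-1 compositions:
  isopentane: x = 0.198, y = 0.799
  ethylbenzene: x = 0.802, y = 0.201
Drum-2 feed = drum-1 liquid: z₂ = (0.1979, 0.8021).
Drum 2:
Newton iteration, ψ₂⁰ = 0.67:
  ψ₂ = 0.670: g = -0.5974, g' = -1.121 → ψ₂ = 0.137
  ψ₂ = 0.137: g = 0.0707, g' = -2.203 → ψ₂ = 0.169
  ψ₂ = 0.169: g = 0.0050, g' = -1.903 → ψ₂ = 0.172
Converged at ψ₂ = 0.172.
  isopentane: x = 0.104, y = 0.651
  ethylbenzene: x = 0.896, y = 0.349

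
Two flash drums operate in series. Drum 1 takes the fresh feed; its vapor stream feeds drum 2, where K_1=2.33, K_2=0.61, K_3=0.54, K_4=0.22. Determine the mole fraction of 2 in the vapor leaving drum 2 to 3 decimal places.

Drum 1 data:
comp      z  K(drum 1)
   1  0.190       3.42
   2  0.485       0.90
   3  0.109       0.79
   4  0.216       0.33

Drum 1:
Rachford–Rice: g(ψ₁) = Σ zᵢ(Kᵢ−1)/(1+ψ₁(Kᵢ−1)) = 0.
g(0) = ΣzᵢKᵢ − 1 = 0.244 and g(1) = 1 − Σzᵢ/Kᵢ = -0.387, so a root lies in (0, 1).
Newton iteration, ψ₁⁰ = 0.5:
  ψ₁ = 0.500: g = -0.0862, g' = -0.458 → ψ₁ = 0.312
  ψ₁ = 0.312: g = 0.0045, g' = -0.527 → ψ₁ = 0.320
  ψ₁ = 0.320: g = 0.0000, g' = -0.521 → ψ₁ = 0.321
Converged at ψ₁ = 0.321.
Drum-1 compositions:
  1: x = 0.107, y = 0.366
  2: x = 0.501, y = 0.451
  3: x = 0.117, y = 0.092
  4: x = 0.275, y = 0.091
Drum-2 feed = drum-1 vapor: z₂ = (0.3659, 0.4510, 0.0923, 0.0908).
Drum 2:
Let ψ₂ = V/F and solve Σ zᵢ(Kᵢ−1)/(1+ψ₂(Kᵢ−1)) = 0.
Feasibility: ΣzᵢKᵢ = 1.198, Σzᵢ/Kᵢ = 1.480 — both > 1, two phases present.
Newton–Raphson from ψ₂ = 0.64:
  ψ₂ = 0.640: g = -0.1730, g' = -0.570 → ψ₂ = 0.337
  ψ₂ = 0.337: g = -0.0125, g' = -0.529 → ψ₂ = 0.313
Converged at ψ₂ = 0.313.
  1: x = 0.258, y = 0.602
  2: x = 0.514, y = 0.313
  3: x = 0.108, y = 0.058
  4: x = 0.120, y = 0.026

y_2 (drum 2) = 0.313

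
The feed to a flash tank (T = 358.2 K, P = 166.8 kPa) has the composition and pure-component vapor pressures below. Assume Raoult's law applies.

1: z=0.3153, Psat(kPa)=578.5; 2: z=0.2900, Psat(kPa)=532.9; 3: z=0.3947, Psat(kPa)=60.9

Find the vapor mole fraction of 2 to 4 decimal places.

Raoult's law: Kᵢ = Pᵢˢᵃᵗ/P = Pᵢˢᵃᵗ/166.8.
  K_1 = 578.5/166.8 = 3.468225, K_2 = 532.9/166.8 = 3.194844, K_3 = 60.9/166.8 = 0.365108
Let β = V/F and solve Σ zᵢ(Kᵢ−1)/(1+β(Kᵢ−1)) = 0.
Check two-phase: ΣzᵢKᵢ = 2.1641 > 1 and Σzᵢ/Kᵢ = 1.2627 > 1, so g(0) = 1.1641 > 0 and g(1) = -0.2627 < 0.
Newton–Raphson from β = 0.5:
  β = 0.5000: g = 0.28467, g' = -1.0439 → β = 0.7727
  β = 0.7727: g = 0.01187, g' = -1.0326 → β = 0.7842
  β = 0.7842: g = -0.00006, g' = -1.0426 → β = 0.7841
Converged at β = 0.7841.
Compositions from xᵢ = zᵢ/(1+β(Kᵢ−1)), yᵢ = Kᵢxᵢ:
  1: x = 0.1074, y = 0.3725
  2: x = 0.1066, y = 0.3405
  3: x = 0.7860, y = 0.2870

y_2 = 0.3405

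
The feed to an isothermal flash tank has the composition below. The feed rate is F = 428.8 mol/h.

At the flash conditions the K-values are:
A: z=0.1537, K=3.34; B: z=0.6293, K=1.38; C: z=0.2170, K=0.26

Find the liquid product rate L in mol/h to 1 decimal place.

L = 133.6 mol/h

Iterate (Newton) starting at V/F = 0.53:
  V/F = 0.5300: g = 0.09539, g' = -0.5523 → V/F = 0.7027
  V/F = 0.7027: g = -0.00980, g' = -0.6927 → V/F = 0.6886
  V/F = 0.6886: g = -0.00013, g' = -0.6745 → V/F = 0.6884
Converged at V/F = 0.6884.
Then V = V/F·F = 0.6884·428.8 = 295.2 mol/h and L = F − V = 133.6 mol/h.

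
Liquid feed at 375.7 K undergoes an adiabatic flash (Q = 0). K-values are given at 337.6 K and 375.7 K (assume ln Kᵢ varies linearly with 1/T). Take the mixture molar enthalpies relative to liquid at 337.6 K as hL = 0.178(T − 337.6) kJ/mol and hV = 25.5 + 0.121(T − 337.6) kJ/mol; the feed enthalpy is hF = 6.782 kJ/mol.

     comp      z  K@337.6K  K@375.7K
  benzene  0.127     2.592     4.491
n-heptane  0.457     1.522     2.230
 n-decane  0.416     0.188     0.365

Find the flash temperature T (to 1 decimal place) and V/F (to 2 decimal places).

Adiabatic flash: solve Rachford–Rice at each trial T, then check hF = ψ·hV(T) + (1−ψ)·hL(T).
  T = 337.6 K: K = (2.592, 1.522, 0.188), RR gives ψ = 0.150, H_out = 3.817 kJ/mol
  T = 375.7 K: K = (4.491, 2.230, 0.365), RR gives ψ = 0.648, H_out = 21.894 kJ/mol
  T = 356.6 K: K = (3.460, 1.860, 0.266), RR gives ψ = 0.422, H_out = 13.677 kJ/mol
  T = 347.1 K: K = (3.006, 1.687, 0.225), RR gives ψ = 0.299, H_out = 9.156 kJ/mol
  T = 342.4 K: K = (2.797, 1.605, 0.206), RR gives ψ = 0.230, H_out = 6.654 kJ/mol
  T = 344.8 K: K = (2.903, 1.647, 0.216), RR gives ψ = 0.266, H_out = 7.960 kJ/mol
Linear interpolation between T = 342.4 (H_out = 6.654) and T = 344.8 (H_out = 7.960) on hF = 6.782 gives T ≈ 342.6 K, at which ψ = 0.23.

T = 342.6 K, V/F = 0.23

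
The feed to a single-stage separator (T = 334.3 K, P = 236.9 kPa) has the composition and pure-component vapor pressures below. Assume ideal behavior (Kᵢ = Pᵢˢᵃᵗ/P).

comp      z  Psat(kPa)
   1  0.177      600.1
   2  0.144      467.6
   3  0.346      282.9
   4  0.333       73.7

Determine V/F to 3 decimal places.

V/F = 0.427

Raoult's law: Kᵢ = Pᵢˢᵃᵗ/P = Pᵢˢᵃᵗ/236.9.
  K_1 = 600.1/236.9 = 2.53314, K_2 = 467.6/236.9 = 1.97383, K_3 = 282.9/236.9 = 1.19417, K_4 = 73.7/236.9 = 0.31110
Newton–Raphson from V/F = 0.5:
  V/F = 0.500: g = -0.0408, g' = -0.574 → V/F = 0.429
  V/F = 0.429: g = -0.0010, g' = -0.549 → V/F = 0.427
Converged at V/F = 0.427.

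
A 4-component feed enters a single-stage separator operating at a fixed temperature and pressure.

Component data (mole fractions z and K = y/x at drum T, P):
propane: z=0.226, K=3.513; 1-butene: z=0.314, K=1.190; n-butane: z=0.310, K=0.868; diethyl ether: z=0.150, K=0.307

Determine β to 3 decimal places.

β = 0.724

Newton iteration, β⁰ = 0.5:
  β = 0.500: g = 0.1033, g' = -0.465 → β = 0.722
  β = 0.722: g = 0.0008, g' = -0.484 → β = 0.724
Converged at β = 0.724.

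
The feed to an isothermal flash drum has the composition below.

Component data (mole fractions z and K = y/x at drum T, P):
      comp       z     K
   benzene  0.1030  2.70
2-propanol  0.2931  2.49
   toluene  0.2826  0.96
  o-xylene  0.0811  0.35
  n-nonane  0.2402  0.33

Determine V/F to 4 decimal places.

Rachford–Rice: g(V/F) = Σ zᵢ(Kᵢ−1)/(1+V/F(Kᵢ−1)) = 0.
g(0) = ΣzᵢKᵢ − 1 = 0.3869 and g(1) = 1 − Σzᵢ/Kᵢ = -0.4098, so a root lies in (0, 1).
Iterate (Newton) starting at V/F = 0.5:
  V/F = 0.5000: g = 0.01328, g' = -0.6202 → V/F = 0.5214
Converged at V/F = 0.5214.

V/F = 0.5214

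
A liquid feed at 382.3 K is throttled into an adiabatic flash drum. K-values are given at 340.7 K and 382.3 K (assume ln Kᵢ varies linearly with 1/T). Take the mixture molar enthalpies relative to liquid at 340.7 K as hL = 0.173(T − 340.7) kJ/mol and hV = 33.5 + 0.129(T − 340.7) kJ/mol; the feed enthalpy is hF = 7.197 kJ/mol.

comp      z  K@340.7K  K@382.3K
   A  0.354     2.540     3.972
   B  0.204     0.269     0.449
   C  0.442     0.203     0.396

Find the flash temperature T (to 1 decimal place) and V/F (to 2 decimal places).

T = 353.2 K, V/F = 0.15

Adiabatic flash: solve Rachford–Rice at each trial T, then check hF = ψ·hV(T) + (1−ψ)·hL(T).
  T = 340.7 K: K = (2.540, 0.269, 0.203), RR gives ψ = 0.037, H_out = 1.226 kJ/mol
  T = 382.3 K: K = (3.972, 0.449, 0.396), RR gives ψ = 0.385, H_out = 19.394 kJ/mol
  T = 361.5 K: K = (3.217, 0.353, 0.289), RR gives ψ = 0.221, H_out = 10.797 kJ/mol
  T = 351.1 K: K = (2.869, 0.309, 0.243), RR gives ψ = 0.135, H_out = 6.272 kJ/mol
  T = 356.3 K: K = (3.041, 0.331, 0.266), RR gives ψ = 0.179, H_out = 8.579 kJ/mol
  T = 353.7 K: K = (2.954, 0.320, 0.254), RR gives ψ = 0.158, H_out = 7.439 kJ/mol
  T = 352.4 K: K = (2.911, 0.315, 0.249), RR gives ψ = 0.147, H_out = 6.859 kJ/mol
Linear interpolation between T = 352.4 (H_out = 6.859) and T = 353.7 (H_out = 7.439) on hF = 7.197 gives T ≈ 353.2 K, at which ψ = 0.15.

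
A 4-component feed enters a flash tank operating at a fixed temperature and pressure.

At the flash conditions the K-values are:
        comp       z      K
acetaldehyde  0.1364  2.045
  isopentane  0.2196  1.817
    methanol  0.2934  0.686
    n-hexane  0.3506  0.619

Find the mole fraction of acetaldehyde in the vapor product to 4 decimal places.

y_acetaldehyde = 0.2123

Let ψ = V/F and solve Σ zᵢ(Kᵢ−1)/(1+ψ(Kᵢ−1)) = 0.
g(0) = ΣzᵢKᵢ − 1 = 0.0962 and g(1) = 1 − Σzᵢ/Kᵢ = -0.1817, so a root lies in (0, 1).
Newton–Raphson from ψ = 0.69:
  ψ = 0.6900: g = -0.10127, g' = -0.2510 → ψ = 0.2866
  ψ = 0.2866: g = 0.00387, g' = -0.2835 → ψ = 0.3002
  ψ = 0.3002: g = 0.00002, g' = -0.2810 → ψ = 0.3003
Converged at ψ = 0.3003.
Compositions from xᵢ = zᵢ/(1+ψ(Kᵢ−1)), yᵢ = Kᵢxᵢ:
  acetaldehyde: x = 0.1038, y = 0.2123
  isopentane: x = 0.1763, y = 0.3204
  methanol: x = 0.3239, y = 0.2222
  n-hexane: x = 0.3959, y = 0.2451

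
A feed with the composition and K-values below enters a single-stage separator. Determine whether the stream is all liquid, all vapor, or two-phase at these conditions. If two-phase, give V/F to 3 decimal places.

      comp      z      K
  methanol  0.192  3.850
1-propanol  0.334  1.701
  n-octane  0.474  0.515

two-phase, V/F = 0.684

ΣzᵢKᵢ = 1.551; Σzᵢ/Kᵢ = 1.167.
Both exceed 1, so a two-phase solution exists.
Rachford–Rice: g(ψ) = Σ zᵢ(Kᵢ−1)/(1+ψ(Kᵢ−1)) = 0.
Newton–Raphson from ψ = 0.6:
  ψ = 0.600: g = 0.0425, g' = -0.515 → ψ = 0.682
  ψ = 0.682: g = 0.0006, g' = -0.504 → ψ = 0.684
Converged at ψ = 0.684.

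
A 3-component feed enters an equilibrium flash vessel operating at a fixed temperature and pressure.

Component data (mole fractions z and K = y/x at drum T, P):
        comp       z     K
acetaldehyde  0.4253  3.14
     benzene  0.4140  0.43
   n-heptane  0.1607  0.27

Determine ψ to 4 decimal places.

Rachford–Rice: g(ψ) = Σ zᵢ(Kᵢ−1)/(1+ψ(Kᵢ−1)) = 0.
g(0) = ΣzᵢKᵢ − 1 = 0.5569 and g(1) = 1 − Σzᵢ/Kᵢ = -0.6934, so a root lies in (0, 1).
Newton–Raphson from ψ = 0.5:
  ψ = 0.5000: g = -0.07510, g' = -0.9300 → ψ = 0.4192
  ψ = 0.4192: g = 0.00060, g' = -0.9512 → ψ = 0.4199
Converged at ψ = 0.4199.

ψ = 0.4199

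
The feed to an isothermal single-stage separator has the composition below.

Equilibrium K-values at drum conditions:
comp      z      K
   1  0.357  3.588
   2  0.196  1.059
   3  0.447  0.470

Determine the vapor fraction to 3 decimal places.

ψ = 0.641

Material balance + equilibrium reduce to Σ zᵢ(Kᵢ−1)/(1+ψ(Kᵢ−1)) = 0.
Feasibility: ΣzᵢKᵢ = 1.699, Σzᵢ/Kᵢ = 1.236 — both > 1, two phases present.
Newton–Raphson from ψ = 0.31:
  ψ = 0.310: g = 0.2405, g' = -0.917 → ψ = 0.572
  ψ = 0.572: g = 0.0434, g' = -0.648 → ψ = 0.639
  ψ = 0.639: g = 0.0008, g' = -0.627 → ψ = 0.641
Converged at ψ = 0.641.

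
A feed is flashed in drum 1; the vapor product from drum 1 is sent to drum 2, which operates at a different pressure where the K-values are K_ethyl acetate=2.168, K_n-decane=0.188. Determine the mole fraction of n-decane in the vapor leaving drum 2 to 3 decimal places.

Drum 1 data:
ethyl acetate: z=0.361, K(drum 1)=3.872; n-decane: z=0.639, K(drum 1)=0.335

y_n-decane (drum 2) = 0.111

Drum 1:
Material balance + equilibrium reduce to Σ zᵢ(Kᵢ−1)/(1+ψ₁(Kᵢ−1)) = 0.
Check two-phase: ΣzᵢKᵢ = 1.612 > 1 and Σzᵢ/Kᵢ = 2.001 > 1, so g(0) = 0.612 > 0 and g(1) = -1.001 < 0.
Binary case is linear: z₁(K₁−1)(1+ψ₁(K₂−1)) + z₂(K₂−1)(1+ψ₁(K₁−1)) = 0
⇒ ψ₁ = [z₁(K₁−1)+z₂(K₂−1)] / [−(K₁−1)(K₂−1)] = 0.6119/1.9099 = 0.320
Drum-1 compositions:
  ethyl acetate: x = 0.188, y = 0.728
  n-decane: x = 0.812, y = 0.272
Drum-2 feed = drum-1 vapor: z₂ = (0.7280, 0.2720).
Drum 2:
Material balance + equilibrium reduce to Σ zᵢ(Kᵢ−1)/(1+ψ₂(Kᵢ−1)) = 0.
Feasibility: ΣzᵢKᵢ = 1.629, Σzᵢ/Kᵢ = 1.783 — both > 1, two phases present.
Iterate (Newton) starting at ψ₂ = 0.53:
  ψ₂ = 0.530: g = 0.1374, g' = -0.932 → ψ₂ = 0.678
  ψ₂ = 0.678: g = -0.0163, g' = -1.196 → ψ₂ = 0.664
Converged at ψ₂ = 0.664.
  ethyl acetate: x = 0.410, y = 0.889
  n-decane: x = 0.590, y = 0.111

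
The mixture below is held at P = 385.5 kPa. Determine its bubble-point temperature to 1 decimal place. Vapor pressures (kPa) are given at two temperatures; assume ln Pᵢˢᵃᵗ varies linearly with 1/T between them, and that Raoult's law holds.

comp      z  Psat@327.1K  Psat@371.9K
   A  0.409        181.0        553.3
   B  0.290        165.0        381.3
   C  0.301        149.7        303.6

Bubble-point temperature: ΣzᵢPᵢˢᵃᵗ(T) = P. Interpolate ln Pᵢˢᵃᵗ = aᵢ + bᵢ/T.
  T = 327.1 K: ΣzᵢPᵢˢᵃᵗ = 166.94 kPa
  T = 371.9 K: ΣzᵢPᵢˢᵃᵗ = 428.26 kPa
  T = 349.5 K: ΣzᵢPᵢˢᵃᵗ = 274.51 kPa
  T = 360.7 K: ΣzᵢPᵢˢᵃᵗ = 344.96 kPa
  T = 366.3 K: ΣzᵢPᵢˢᵃᵗ = 384.92 kPa
  T = 369.1 K: ΣzᵢPᵢˢᵃᵗ = 406.16 kPa
Interpolating between 366.3 K and 369.1 K gives T ≈ 366.4 K.

T = 366.4 K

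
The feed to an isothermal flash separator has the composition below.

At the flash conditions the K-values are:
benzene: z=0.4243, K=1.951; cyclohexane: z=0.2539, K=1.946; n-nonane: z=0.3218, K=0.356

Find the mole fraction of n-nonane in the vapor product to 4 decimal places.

y_n-nonane = 0.2121

Let ψ = V/F and solve Σ zᵢ(Kᵢ−1)/(1+ψ(Kᵢ−1)) = 0.
Check two-phase: ΣzᵢKᵢ = 1.4365 > 1 and Σzᵢ/Kᵢ = 1.2519 > 1, so g(0) = 0.4365 > 0 and g(1) = -0.2519 < 0.
Newton–Raphson from ψ = 0.65:
  ψ = 0.6500: g = 0.04165, g' = -0.6285 → ψ = 0.7163
  ψ = 0.7163: g = -0.00149, g' = -0.6764 → ψ = 0.7141
Converged at ψ = 0.7141.
Compositions from xᵢ = zᵢ/(1+ψ(Kᵢ−1)), yᵢ = Kᵢxᵢ:
  benzene: x = 0.2527, y = 0.4930
  cyclohexane: x = 0.1515, y = 0.2949
  n-nonane: x = 0.5958, y = 0.2121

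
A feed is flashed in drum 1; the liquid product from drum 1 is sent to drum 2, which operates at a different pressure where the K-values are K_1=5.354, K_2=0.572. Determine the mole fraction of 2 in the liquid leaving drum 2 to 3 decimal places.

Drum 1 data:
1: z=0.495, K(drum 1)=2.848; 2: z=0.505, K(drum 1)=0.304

Drum 1:
Let ψ₁ = V/F and solve Σ zᵢ(Kᵢ−1)/(1+ψ₁(Kᵢ−1)) = 0.
Check two-phase: ΣzᵢKᵢ = 1.563 > 1 and Σzᵢ/Kᵢ = 1.835 > 1, so g(0) = 0.563 > 0 and g(1) = -0.835 < 0.
Binary case is linear: z₁(K₁−1)(1+ψ₁(K₂−1)) + z₂(K₂−1)(1+ψ₁(K₁−1)) = 0
⇒ ψ₁ = [z₁(K₁−1)+z₂(K₂−1)] / [−(K₁−1)(K₂−1)] = 0.5633/1.2862 = 0.438
Drum-1 compositions:
  1: x = 0.274, y = 0.779
  2: x = 0.726, y = 0.221
Drum-2 feed = drum-1 liquid: z₂ = (0.2736, 0.7264).
Drum 2:
Material balance + equilibrium reduce to Σ zᵢ(Kᵢ−1)/(1+ψ₂(Kᵢ−1)) = 0.
g(0) = ΣzᵢKᵢ − 1 = 0.880 and g(1) = 1 − Σzᵢ/Kᵢ = -0.321, so a root lies in (0, 1).
Iterate (Newton) starting at ψ₂ = 0.5:
  ψ₂ = 0.500: g = -0.0206, g' = -0.729 → ψ₂ = 0.472
Converged at ψ₂ = 0.472.
  1: x = 0.090, y = 0.479
  2: x = 0.910, y = 0.521

x_2 (drum 2) = 0.910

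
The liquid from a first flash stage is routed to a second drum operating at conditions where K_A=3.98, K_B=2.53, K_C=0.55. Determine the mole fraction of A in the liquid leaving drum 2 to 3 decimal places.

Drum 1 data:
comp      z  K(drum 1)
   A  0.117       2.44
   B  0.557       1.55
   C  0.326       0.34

x_A (drum 2) = 0.020

Drum 1:
Rachford–Rice: g(ψ₁) = Σ zᵢ(Kᵢ−1)/(1+ψ₁(Kᵢ−1)) = 0.
g(0) = ΣzᵢKᵢ − 1 = 0.260 and g(1) = 1 − Σzᵢ/Kᵢ = -0.366, so a root lies in (0, 1).
Newton iteration, ψ₁⁰ = 0.34:
  ψ₁ = 0.340: g = 0.0938, g' = -0.465 → ψ₁ = 0.542
  ψ₁ = 0.542: g = -0.0042, g' = -0.521 → ψ₁ = 0.534
Converged at ψ₁ = 0.534.
Drum-1 compositions:
  A: x = 0.066, y = 0.161
  B: x = 0.431, y = 0.667
  C: x = 0.503, y = 0.171
Drum-2 feed = drum-1 liquid: z₂ = (0.0662, 0.4306, 0.5032).
Drum 2:
Newton iteration, ψ₂⁰ = 0.5:
  ψ₂ = 0.500: g = 0.1603, g' = -0.588 → ψ₂ = 0.773
  ψ₂ = 0.773: g = 0.0145, g' = -0.505 → ψ₂ = 0.801
Converged at ψ₂ = 0.801.
  A: x = 0.020, y = 0.078
  B: x = 0.193, y = 0.489
  C: x = 0.787, y = 0.433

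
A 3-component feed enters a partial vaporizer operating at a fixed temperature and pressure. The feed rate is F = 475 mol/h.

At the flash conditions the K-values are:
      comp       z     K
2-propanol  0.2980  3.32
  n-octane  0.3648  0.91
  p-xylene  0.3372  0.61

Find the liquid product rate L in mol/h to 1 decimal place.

Rachford–Rice: g(V/F) = Σ zᵢ(Kᵢ−1)/(1+V/F(Kᵢ−1)) = 0.
Check two-phase: ΣzᵢKᵢ = 1.5270 > 1 and Σzᵢ/Kᵢ = 1.0434 > 1, so g(0) = 0.5270 > 0 and g(1) = -0.0434 < 0.
Newton–Raphson from V/F = 0.51:
  V/F = 0.5100: g = 0.11810, g' = -0.4197 → V/F = 0.7914
  V/F = 0.7914: g = 0.01820, g' = -0.3101 → V/F = 0.8501
  V/F = 0.8501: g = 0.00032, g' = -0.2998 → V/F = 0.8512
Converged at V/F = 0.8512.
Then V = V/F·F = 0.8512·475 = 404.3 mol/h and L = F − V = 70.7 mol/h.

L = 70.7 mol/h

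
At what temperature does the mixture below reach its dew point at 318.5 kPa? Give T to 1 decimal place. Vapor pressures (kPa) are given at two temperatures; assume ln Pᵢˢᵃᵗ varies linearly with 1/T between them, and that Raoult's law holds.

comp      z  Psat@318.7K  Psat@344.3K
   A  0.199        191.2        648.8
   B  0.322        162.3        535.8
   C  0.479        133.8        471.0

T = 333.7 K

Dew-point temperature: Σzᵢ·P/Pᵢˢᵃᵗ(T) = 1. Interpolate ln Pᵢˢᵃᵗ = aᵢ + bᵢ/T.
  T = 318.7 K: ΣzᵢP/Pᵢˢᵃᵗ = 2.1036
  T = 344.3 K: ΣzᵢP/Pᵢˢᵃᵗ = 0.6130
  T = 331.5 K: ΣzᵢP/Pᵢˢᵃᵗ = 1.1087
  T = 337.9 K: ΣzᵢP/Pᵢˢᵃᵗ = 0.8198
  T = 334.7 K: ΣzᵢP/Pᵢˢᵃᵗ = 0.9520
  T = 333.1 K: ΣzᵢP/Pᵢˢᵃᵗ = 1.0270
Interpolating between 333.1 K and 334.7 K gives T ≈ 333.7 K.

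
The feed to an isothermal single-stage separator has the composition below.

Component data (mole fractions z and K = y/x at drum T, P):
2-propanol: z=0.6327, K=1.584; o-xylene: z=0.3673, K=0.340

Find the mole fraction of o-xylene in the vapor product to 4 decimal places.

Rachford–Rice: g(V/F) = Σ zᵢ(Kᵢ−1)/(1+V/F(Kᵢ−1)) = 0.
Feasibility: ΣzᵢKᵢ = 1.1271, Σzᵢ/Kᵢ = 1.4797 — both > 1, two phases present.
Binary case is linear: z₁(K₁−1)(1+V/F(K₂−1)) + z₂(K₂−1)(1+V/F(K₁−1)) = 0
⇒ V/F = [z₁(K₁−1)+z₂(K₂−1)] / [−(K₁−1)(K₂−1)] = 0.12708/0.38544 = 0.3297
Compositions from xᵢ = zᵢ/(1+V/F(Kᵢ−1)), yᵢ = Kᵢxᵢ:
  2-propanol: x = 0.5305, y = 0.8404
  o-xylene: x = 0.4695, y = 0.1596

y_o-xylene = 0.1596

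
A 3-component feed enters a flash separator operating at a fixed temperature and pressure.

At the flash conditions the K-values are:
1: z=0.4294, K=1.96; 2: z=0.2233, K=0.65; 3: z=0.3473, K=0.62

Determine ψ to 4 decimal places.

ψ = 0.5712

Let ψ = V/F and solve Σ zᵢ(Kᵢ−1)/(1+ψ(Kᵢ−1)) = 0.
Feasibility: ΣzᵢKᵢ = 1.2021, Σzᵢ/Kᵢ = 1.1228 — both > 1, two phases present.
Newton iteration, ψ⁰ = 0.32:
  ψ = 0.3200: g = 0.07709, g' = -0.3313 → ψ = 0.5527
  ψ = 0.5527: g = 0.00536, g' = -0.2913 → ψ = 0.5711
  ψ = 0.5711: g = 0.00002, g' = -0.2896 → ψ = 0.5712
Converged at ψ = 0.5712.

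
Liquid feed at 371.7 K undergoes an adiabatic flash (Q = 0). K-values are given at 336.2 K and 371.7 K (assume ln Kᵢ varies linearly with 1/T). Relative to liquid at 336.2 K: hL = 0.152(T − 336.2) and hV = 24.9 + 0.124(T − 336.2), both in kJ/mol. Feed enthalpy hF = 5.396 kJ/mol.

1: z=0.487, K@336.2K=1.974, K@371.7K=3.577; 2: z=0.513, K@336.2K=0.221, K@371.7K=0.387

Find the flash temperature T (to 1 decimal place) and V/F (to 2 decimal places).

Adiabatic flash: solve Rachford–Rice at each trial T, then check hF = ψ·hV(T) + (1−ψ)·hL(T).
  T = 336.2 K: K = (1.974, 0.221), RR gives ψ = 0.098, H_out = 2.452 kJ/mol
  T = 371.7 K: K = (3.577, 0.387), RR gives ψ = 0.595, H_out = 19.629 kJ/mol
  T = 353.9 K: K = (2.695, 0.296), RR gives ψ = 0.389, H_out = 12.194 kJ/mol
  T = 345.0 K: K = (2.314, 0.257), RR gives ψ = 0.265, H_out = 7.862 kJ/mol
  T = 340.6 K: K = (2.139, 0.238), RR gives ψ = 0.189, H_out = 5.356 kJ/mol
  T = 342.8 K: K = (2.225, 0.247), RR gives ψ = 0.228, H_out = 6.649 kJ/mol
Linear interpolation between T = 340.6 (H_out = 5.356) and T = 342.8 (H_out = 6.649) on hF = 5.396 gives T ≈ 340.7 K, at which ψ = 0.19.

T = 340.7 K, V/F = 0.19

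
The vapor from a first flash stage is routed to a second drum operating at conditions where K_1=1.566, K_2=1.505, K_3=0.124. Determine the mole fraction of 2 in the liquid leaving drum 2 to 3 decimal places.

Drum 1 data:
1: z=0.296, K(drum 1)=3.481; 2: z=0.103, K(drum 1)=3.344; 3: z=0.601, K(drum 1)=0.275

Drum 1:
Rachford–Rice: g(ψ₁) = Σ zᵢ(Kᵢ−1)/(1+ψ₁(Kᵢ−1)) = 0.
Check two-phase: ΣzᵢKᵢ = 1.540 > 1 and Σzᵢ/Kᵢ = 2.301 > 1, so g(0) = 0.540 > 0 and g(1) = -1.301 < 0.
Iterate (Newton) starting at ψ₁ = 0.64:
  ψ₁ = 0.640: g = -0.4326, g' = -1.462 → ψ₁ = 0.344
  ψ₁ = 0.344: g = -0.0508, g' = -1.264 → ψ₁ = 0.304
  ψ₁ = 0.304: g = 0.0008, g' = -1.305 → ψ₁ = 0.305
Converged at ψ₁ = 0.305.
Drum-1 compositions:
  1: x = 0.169, y = 0.587
  2: x = 0.060, y = 0.201
  3: x = 0.771, y = 0.212
Drum-2 feed = drum-1 vapor: z₂ = (0.5869, 0.2010, 0.2121).
Drum 2:
Newton–Raphson from ψ₂ = 0.5:
  ψ₂ = 0.500: g = 0.0093, g' = -0.662 → ψ₂ = 0.514
Converged at ψ₂ = 0.514.
  1: x = 0.455, y = 0.712
  2: x = 0.160, y = 0.240
  3: x = 0.386, y = 0.048

x_2 (drum 2) = 0.160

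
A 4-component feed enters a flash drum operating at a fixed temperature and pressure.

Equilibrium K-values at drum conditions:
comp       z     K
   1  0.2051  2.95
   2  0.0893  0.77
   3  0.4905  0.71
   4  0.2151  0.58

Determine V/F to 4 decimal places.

V/F = 0.2343

Material balance + equilibrium reduce to Σ zᵢ(Kᵢ−1)/(1+V/F(Kᵢ−1)) = 0.
g(0) = ΣzᵢKᵢ − 1 = 0.1468 and g(1) = 1 − Σzᵢ/Kᵢ = -0.2472, so a root lies in (0, 1).
Iterate (Newton) starting at V/F = 0.5:
  V/F = 0.5000: g = -0.10143, g' = -0.3232 → V/F = 0.1862
  V/F = 0.1862: g = 0.02360, g' = -0.5157 → V/F = 0.2319
  V/F = 0.2319: g = 0.00110, g' = -0.4690 → V/F = 0.2343
Converged at V/F = 0.2343.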